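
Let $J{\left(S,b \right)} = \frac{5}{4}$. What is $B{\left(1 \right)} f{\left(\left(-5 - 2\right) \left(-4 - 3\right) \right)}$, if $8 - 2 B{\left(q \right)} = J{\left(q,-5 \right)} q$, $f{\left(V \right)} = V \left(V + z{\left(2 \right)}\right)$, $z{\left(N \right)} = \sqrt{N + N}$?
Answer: $\frac{67473}{8} \approx 8434.1$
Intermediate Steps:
$z{\left(N \right)} = \sqrt{2} \sqrt{N}$ ($z{\left(N \right)} = \sqrt{2 N} = \sqrt{2} \sqrt{N}$)
$J{\left(S,b \right)} = \frac{5}{4}$ ($J{\left(S,b \right)} = 5 \cdot \frac{1}{4} = \frac{5}{4}$)
$f{\left(V \right)} = V \left(2 + V\right)$ ($f{\left(V \right)} = V \left(V + \sqrt{2} \sqrt{2}\right) = V \left(V + 2\right) = V \left(2 + V\right)$)
$B{\left(q \right)} = 4 - \frac{5 q}{8}$ ($B{\left(q \right)} = 4 - \frac{\frac{5}{4} q}{2} = 4 - \frac{5 q}{8}$)
$B{\left(1 \right)} f{\left(\left(-5 - 2\right) \left(-4 - 3\right) \right)} = \left(4 - \frac{5}{8}\right) \left(-5 - 2\right) \left(-4 - 3\right) \left(2 + \left(-5 - 2\right) \left(-4 - 3\right)\right) = \left(4 - \frac{5}{8}\right) \left(-7\right) \left(-7\right) \left(2 - -49\right) = \frac{27 \cdot 49 \left(2 + 49\right)}{8} = \frac{27 \cdot 49 \cdot 51}{8} = \frac{27}{8} \cdot 2499 = \frac{67473}{8}$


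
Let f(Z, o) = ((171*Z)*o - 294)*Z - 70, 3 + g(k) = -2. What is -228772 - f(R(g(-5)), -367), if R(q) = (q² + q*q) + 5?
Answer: 189627393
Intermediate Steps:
g(k) = -5 (g(k) = -3 - 2 = -5)
R(q) = 5 + 2*q² (R(q) = (q² + q²) + 5 = 2*q² + 5 = 5 + 2*q²)
f(Z, o) = -70 + Z*(-294 + 171*Z*o) (f(Z, o) = (171*Z*o - 294)*Z - 70 = (-294 + 171*Z*o)*Z - 70 = Z*(-294 + 171*Z*o) - 70 = -70 + Z*(-294 + 171*Z*o))
-228772 - f(R(g(-5)), -367) = -228772 - (-70 - 294*(5 + 2*(-5)²) + 171*(-367)*(5 + 2*(-5)²)²) = -228772 - (-70 - 294*(5 + 2*25) + 171*(-367)*(5 + 2*25)²) = -228772 - (-70 - 294*(5 + 50) + 171*(-367)*(5 + 50)²) = -228772 - (-70 - 294*55 + 171*(-367)*55²) = -228772 - (-70 - 16170 + 171*(-367)*3025) = -228772 - (-70 - 16170 - 189839925) = -228772 - 1*(-189856165) = -228772 + 189856165 = 189627393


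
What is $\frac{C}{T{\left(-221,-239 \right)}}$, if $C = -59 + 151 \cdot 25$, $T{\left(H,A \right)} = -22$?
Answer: $- \frac{1858}{11} \approx -168.91$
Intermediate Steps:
$C = 3716$ ($C = -59 + 3775 = 3716$)
$\frac{C}{T{\left(-221,-239 \right)}} = \frac{3716}{-22} = 3716 \left(- \frac{1}{22}\right) = - \frac{1858}{11}$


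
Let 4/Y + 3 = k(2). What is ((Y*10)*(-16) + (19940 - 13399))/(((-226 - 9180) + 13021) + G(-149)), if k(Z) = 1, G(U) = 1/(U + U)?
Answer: 2044578/1077269 ≈ 1.8979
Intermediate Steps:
G(U) = 1/(2*U)
Y = -2 (Y = 4/(-3 + 1) = 4/(-2) = 4*(-½) = -2)
((Y*10)*(-16) + (19940 - 13399))/(((-226 - 9180) + 13021) + G(-149)) = (-2*10*(-16) + (19940 - 13399))/(((-226 - 9180) + 13021) + (½)/(-149)) = (-20*(-16) + 6541)/((-9406 + 13021) + (½)*(-1/149)) = (320 + 6541)/(3615 - 1/298) = 6861/(1077269/298) = 6861*(298/1077269) = 2044578/1077269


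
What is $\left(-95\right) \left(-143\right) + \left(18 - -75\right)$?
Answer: $13678$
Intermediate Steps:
$\left(-95\right) \left(-143\right) + \left(18 - -75\right) = 13585 + \left(18 + 75\right) = 13585 + 93 = 13678$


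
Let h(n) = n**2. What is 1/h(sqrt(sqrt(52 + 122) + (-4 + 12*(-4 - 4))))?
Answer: -50/4913 - sqrt(174)/9826 ≈ -0.011520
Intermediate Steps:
1/h(sqrt(sqrt(52 + 122) + (-4 + 12*(-4 - 4)))) = 1/((sqrt(sqrt(52 + 122) + (-4 + 12*(-4 - 4))))**2) = 1/((sqrt(sqrt(174) + (-4 + 12*(-8))))**2) = 1/((sqrt(sqrt(174) + (-4 - 96)))**2) = 1/((sqrt(sqrt(174) - 100))**2) = 1/((sqrt(-100 + sqrt(174)))**2) = 1/(-100 + sqrt(174))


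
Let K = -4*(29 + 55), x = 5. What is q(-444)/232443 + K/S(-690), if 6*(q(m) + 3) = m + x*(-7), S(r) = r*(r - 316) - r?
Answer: -135655933/161508369690 ≈ -0.00083993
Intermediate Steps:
S(r) = -r + r*(-316 + r) (S(r) = r*(-316 + r) - r = -r + r*(-316 + r))
q(m) = -53/6 + m/6 (q(m) = -3 + (m + 5*(-7))/6 = -3 + (m - 35)/6 = -3 + (-35 + m)/6 = -3 + (-35/6 + m/6) = -53/6 + m/6)
K = -336 (K = -4*84 = -336)
q(-444)/232443 + K/S(-690) = (-53/6 + (⅙)*(-444))/232443 - 336*(-1/(690*(-317 - 690))) = (-53/6 - 74)*(1/232443) - 336/((-690*(-1007))) = -497/6*1/232443 - 336/694830 = -497/1394658 - 336*1/694830 = -497/1394658 - 56/115805 = -135655933/161508369690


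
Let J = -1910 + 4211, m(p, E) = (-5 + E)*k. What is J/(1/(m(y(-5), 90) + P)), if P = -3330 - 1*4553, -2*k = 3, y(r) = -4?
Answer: -36864321/2 ≈ -1.8432e+7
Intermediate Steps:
k = -3/2 (k = -½*3 = -3/2 ≈ -1.5000)
m(p, E) = 15/2 - 3*E/2 (m(p, E) = (-5 + E)*(-3/2) = 15/2 - 3*E/2)
P = -7883 (P = -3330 - 4553 = -7883)
J = 2301
J/(1/(m(y(-5), 90) + P)) = 2301/(1/((15/2 - 3/2*90) - 7883)) = 2301/(1/((15/2 - 135) - 7883)) = 2301/(1/(-255/2 - 7883)) = 2301/(1/(-16021/2)) = 2301/(-2/16021) = 2301*(-16021/2) = -36864321/2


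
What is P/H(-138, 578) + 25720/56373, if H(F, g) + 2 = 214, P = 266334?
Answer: 7509749611/5975538 ≈ 1256.7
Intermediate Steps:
H(F, g) = 212 (H(F, g) = -2 + 214 = 212)
P/H(-138, 578) + 25720/56373 = 266334/212 + 25720/56373 = 266334*(1/212) + 25720*(1/56373) = 133167/106 + 25720/56373 = 7509749611/5975538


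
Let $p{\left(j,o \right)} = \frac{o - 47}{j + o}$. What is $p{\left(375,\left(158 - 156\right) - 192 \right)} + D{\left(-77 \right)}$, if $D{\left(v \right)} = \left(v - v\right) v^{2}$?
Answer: $- \frac{237}{185} \approx -1.2811$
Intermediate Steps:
$p{\left(j,o \right)} = \frac{-47 + o}{j + o}$
$D{\left(v \right)} = 0$ ($D{\left(v \right)} = 0 v^{2} = 0$)
$p{\left(375,\left(158 - 156\right) - 192 \right)} + D{\left(-77 \right)} = \frac{-47 + \left(\left(158 - 156\right) - 192\right)}{375 + \left(\left(158 - 156\right) - 192\right)} + 0 = \frac{-47 + \left(2 - 192\right)}{375 + \left(2 - 192\right)} + 0 = \frac{-47 - 190}{375 - 190} + 0 = \frac{1}{185} \left(-237\right) + 0 = - \frac{237}{185} + 0 = - \frac{237}{185}$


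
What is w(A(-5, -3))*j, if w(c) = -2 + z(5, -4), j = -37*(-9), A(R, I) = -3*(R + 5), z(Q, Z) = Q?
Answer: 999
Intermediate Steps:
A(R, I) = -15 - 3*R (A(R, I) = -3*(5 + R) = -15 - 3*R)
j = 333
w(c) = 3 (w(c) = -2 + 5 = 3)
w(A(-5, -3))*j = 3*333 = 999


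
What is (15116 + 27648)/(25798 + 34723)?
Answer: 42764/60521 ≈ 0.70660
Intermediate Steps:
(15116 + 27648)/(25798 + 34723) = 42764/60521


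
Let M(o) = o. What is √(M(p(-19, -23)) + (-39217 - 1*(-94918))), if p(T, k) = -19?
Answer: √55682 ≈ 235.97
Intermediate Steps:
√(M(p(-19, -23)) + (-39217 - 1*(-94918))) = √(-19 + (-39217 - 1*(-94918))) = √(-19 + (-39217 + 94918)) = √(-19 + 55701) = √55682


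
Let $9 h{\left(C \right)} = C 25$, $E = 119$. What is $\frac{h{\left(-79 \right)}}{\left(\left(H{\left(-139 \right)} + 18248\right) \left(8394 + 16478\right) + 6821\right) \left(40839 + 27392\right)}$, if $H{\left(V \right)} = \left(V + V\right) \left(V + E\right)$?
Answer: $- \frac{1975}{363632650350363} \approx -5.4313 \cdot 10^{-12}$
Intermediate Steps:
$H{\left(V \right)} = 2 V \left(119 + V\right)$ ($H{\left(V \right)} = \left(V + V\right) \left(V + 119\right) = 2 V \left(119 + V\right)$)
$h{\left(C \right)} = \frac{25 C}{9}$ ($h{\left(C \right)} = \frac{C 25}{9} = \frac{25 C}{9}$)
$\frac{h{\left(-79 \right)}}{\left(\left(H{\left(-139 \right)} + 18248\right) \left(8394 + 16478\right) + 6821\right) \left(40839 + 27392\right)} = \frac{\frac{25}{9} \left(-79\right)}{\left(\left(2 \left(-139\right) \left(119 - 139\right) + 18248\right) \left(8394 + 16478\right) + 6821\right) \left(40839 + 27392\right)} = - \frac{1975}{9 \left(\left(2 \left(-139\right) \left(-20\right) + 18248\right) 24872 + 6821\right) 68231} = - \frac{1975}{9 \left(\left(5560 + 18248\right) 24872 + 6821\right) 68231} = - \frac{1975}{9 \left(23808 \cdot 24872 + 6821\right) 68231} = - \frac{1975}{9 \left(592152576 + 6821\right) 68231} = - \frac{1975}{9 \cdot 592159397 \cdot 68231} = - \frac{1975}{9 \cdot 40403627816707} = \left(- \frac{1975}{9}\right) \frac{1}{40403627816707} = - \frac{1975}{363632650350363}$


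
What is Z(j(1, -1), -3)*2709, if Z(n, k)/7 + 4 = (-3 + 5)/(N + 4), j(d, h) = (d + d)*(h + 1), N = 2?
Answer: -69531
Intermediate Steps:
j(d, h) = 2*d*(1 + h) (j(d, h) = (2*d)*(1 + h) = 2*d*(1 + h))
Z(n, k) = -77/3 (Z(n, k) = -28 + 7*((-3 + 5)/(2 + 4)) = -28 + 7*(2/6) = -28 + 7*(2*(⅙)) = -28 + 7*(⅓) = -28 + 7/3 = -77/3)
Z(j(1, -1), -3)*2709 = -77/3*2709 = -69531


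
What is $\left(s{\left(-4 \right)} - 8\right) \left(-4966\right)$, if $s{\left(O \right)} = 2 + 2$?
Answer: $19864$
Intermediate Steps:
$s{\left(O \right)} = 4$
$\left(s{\left(-4 \right)} - 8\right) \left(-4966\right) = \left(4 - 8\right) \left(-4966\right) = \left(-4\right) \left(-4966\right) = 19864$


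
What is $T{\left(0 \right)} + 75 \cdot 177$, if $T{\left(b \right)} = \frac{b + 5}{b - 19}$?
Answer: $\frac{252220}{19} \approx 13275.0$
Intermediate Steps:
$T{\left(b \right)} = \frac{5 + b}{-19 + b}$
$T{\left(0 \right)} + 75 \cdot 177 = \frac{5 + 0}{-19 + 0} + 75 \cdot 177 = \frac{1}{-19} \cdot 5 + 13275 = \left(- \frac{1}{19}\right) 5 + 13275 = - \frac{5}{19} + 13275 = \frac{252220}{19}$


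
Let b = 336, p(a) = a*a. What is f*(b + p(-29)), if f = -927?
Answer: -1091079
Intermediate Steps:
p(a) = a²
f*(b + p(-29)) = -927*(336 + (-29)²) = -927*(336 + 841) = -927*1177 = -1091079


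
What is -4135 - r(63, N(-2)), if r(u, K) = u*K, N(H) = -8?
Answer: -3631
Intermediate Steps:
r(u, K) = K*u
-4135 - r(63, N(-2)) = -4135 - (-8)*63 = -4135 - 1*(-504) = -4135 + 504 = -3631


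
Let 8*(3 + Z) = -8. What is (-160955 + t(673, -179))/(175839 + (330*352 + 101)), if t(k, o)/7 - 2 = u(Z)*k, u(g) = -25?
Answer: -69679/73025 ≈ -0.95418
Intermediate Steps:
Z = -4 (Z = -3 + (⅛)*(-8) = -3 - 1 = -4)
t(k, o) = 14 - 175*k (t(k, o) = 14 + 7*(-25*k) = 14 - 175*k)
(-160955 + t(673, -179))/(175839 + (330*352 + 101)) = (-160955 + (14 - 175*673))/(175839 + (330*352 + 101)) = (-160955 + (14 - 117775))/(175839 + (116160 + 101)) = (-160955 - 117761)/(175839 + 116261) = -278716/292100 = -278716*1/292100 = -69679/73025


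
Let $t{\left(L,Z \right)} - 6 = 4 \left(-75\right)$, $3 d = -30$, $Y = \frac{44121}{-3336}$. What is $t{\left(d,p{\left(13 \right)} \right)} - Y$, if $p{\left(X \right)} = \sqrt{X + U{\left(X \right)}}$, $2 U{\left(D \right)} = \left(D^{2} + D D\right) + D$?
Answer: $- \frac{312221}{1112} \approx -280.77$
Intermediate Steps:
$Y = - \frac{14707}{1112}$ ($Y = 44121 \left(- \frac{1}{3336}\right) = - \frac{14707}{1112} \approx -13.226$)
$U{\left(D \right)} = D^{2} + \frac{D}{2}$ ($U{\left(D \right)} = \frac{\left(D^{2} + D D\right) + D}{2} = \frac{\left(D^{2} + D^{2}\right) + D}{2} = \frac{2 D^{2} + D}{2} = \frac{D + 2 D^{2}}{2} = D^{2} + \frac{D}{2}$)
$d = -10$ ($d = \frac{1}{3} \left(-30\right) = -10$)
$p{\left(X \right)} = \sqrt{X + X \left(\frac{1}{2} + X\right)}$
$t{\left(L,Z \right)} = -294$ ($t{\left(L,Z \right)} = 6 + 4 \left(-75\right) = 6 - 300 = -294$)
$t{\left(d,p{\left(13 \right)} \right)} - Y = -294 - - \frac{14707}{1112} = -294 + \frac{14707}{1112} = - \frac{312221}{1112}$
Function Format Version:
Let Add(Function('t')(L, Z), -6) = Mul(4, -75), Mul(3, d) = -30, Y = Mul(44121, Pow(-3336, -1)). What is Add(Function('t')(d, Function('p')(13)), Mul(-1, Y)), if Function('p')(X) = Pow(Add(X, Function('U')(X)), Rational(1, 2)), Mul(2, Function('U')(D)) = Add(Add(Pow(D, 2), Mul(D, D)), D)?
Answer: Rational(-312221, 1112) ≈ -280.77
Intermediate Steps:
Y = Rational(-14707, 1112) (Y = Mul(44121, Rational(-1, 3336)) = Rational(-14707, 1112) ≈ -13.226)
Function('U')(D) = Add(Pow(D, 2), Mul(Rational(1, 2), D)) (Function('U')(D) = Mul(Rational(1, 2), Add(Add(Pow(D, 2), Mul(D, D)), D)) = Mul(Rational(1, 2), Add(Add(Pow(D, 2), Pow(D, 2)), D)) = Mul(Rational(1, 2), Add(Mul(2, Pow(D, 2)), D)) = Mul(Rational(1, 2), Add(D, Mul(2, Pow(D, 2)))) = Add(Pow(D, 2), Mul(Rational(1, 2), D)))
d = -10 (d = Mul(Rational(1, 3), -30) = -10)
Function('p')(X) = Pow(Add(X, Mul(X, Add(Rational(1, 2), X))), Rational(1, 2))
Function('t')(L, Z) = -294 (Function('t')(L, Z) = Add(6, Mul(4, -75)) = Add(6, -300) = -294)
Add(Function('t')(d, Function('p')(13)), Mul(-1, Y)) = Add(-294, Mul(-1, Rational(-14707, 1112))) = Add(-294, Rational(14707, 1112)) = Rational(-312221, 1112)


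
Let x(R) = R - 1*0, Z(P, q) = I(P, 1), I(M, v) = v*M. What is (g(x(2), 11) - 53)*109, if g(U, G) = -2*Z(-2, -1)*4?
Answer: -4033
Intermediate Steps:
I(M, v) = M*v
Z(P, q) = P (Z(P, q) = P*1 = P)
x(R) = R (x(R) = R + 0 = R)
g(U, G) = 16 (g(U, G) = -2*(-2)*4 = 4*4 = 16)
(g(x(2), 11) - 53)*109 = (16 - 53)*109 = -37*109 = -4033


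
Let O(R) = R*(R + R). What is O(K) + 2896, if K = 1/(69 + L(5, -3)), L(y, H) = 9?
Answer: 8809633/3042 ≈ 2896.0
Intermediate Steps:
K = 1/78 (K = 1/(69 + 9) = 1/78 ≈ 0.012821)
O(R) = 2*R**2 (O(R) = R*(2*R) = 2*R**2)
O(K) + 2896 = 2*(1/78)**2 + 2896 = 2*(1/6084) + 2896 = 1/3042 + 2896 = 8809633/3042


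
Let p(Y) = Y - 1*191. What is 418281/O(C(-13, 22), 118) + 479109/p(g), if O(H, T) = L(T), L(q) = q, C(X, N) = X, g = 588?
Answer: 222592419/46846 ≈ 4751.6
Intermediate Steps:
p(Y) = -191 + Y (p(Y) = Y - 191 = -191 + Y)
O(H, T) = T
418281/O(C(-13, 22), 118) + 479109/p(g) = 418281/118 + 479109/(-191 + 588) = 418281*(1/118) + 479109/397 = 418281/118 + 479109*(1/397) = 418281/118 + 479109/397 = 222592419/46846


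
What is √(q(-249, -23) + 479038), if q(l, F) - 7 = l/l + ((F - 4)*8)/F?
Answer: √253420302/23 ≈ 692.14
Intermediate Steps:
q(l, F) = 8 + (-32 + 8*F)/F (q(l, F) = 7 + (l/l + ((F - 4)*8)/F) = 7 + (1 + ((-4 + F)*8)/F) = 7 + (1 + (-32 + 8*F)/F) = 8 + (-32 + 8*F)/F)
√(q(-249, -23) + 479038) = √((16 - 32/(-23)) + 479038) = √((16 - 32*(-1/23)) + 479038) = √((16 + 32/23) + 479038) = √(400/23 + 479038) = √(11018274/23) = √253420302/23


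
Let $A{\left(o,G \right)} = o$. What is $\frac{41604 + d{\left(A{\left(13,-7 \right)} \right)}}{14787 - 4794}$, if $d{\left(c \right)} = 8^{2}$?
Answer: $\frac{41668}{9993} \approx 4.1697$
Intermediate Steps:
$d{\left(c \right)} = 64$
$\frac{41604 + d{\left(A{\left(13,-7 \right)} \right)}}{14787 - 4794} = \frac{41604 + 64}{14787 - 4794} = \frac{41668}{9993}$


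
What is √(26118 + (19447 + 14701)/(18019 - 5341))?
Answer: 2*√262401440691/6339 ≈ 161.62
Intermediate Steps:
√(26118 + (19447 + 14701)/(18019 - 5341)) = √(26118 + 34148/12678) = √(26118 + 34148*(1/12678)) = √(26118 + 17074/6339) = √(165579076/6339) = 2*√262401440691/6339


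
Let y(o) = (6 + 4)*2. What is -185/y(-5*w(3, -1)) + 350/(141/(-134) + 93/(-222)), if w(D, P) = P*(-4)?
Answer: -515077/2084 ≈ -247.16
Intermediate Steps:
w(D, P) = -4*P
y(o) = 20 (y(o) = 10*2 = 20)
-185/y(-5*w(3, -1)) + 350/(141/(-134) + 93/(-222)) = -185/20 + 350/(141/(-134) + 93/(-222)) = -185*1/20 + 350/(141*(-1/134) + 93*(-1/222)) = -37/4 + 350/(-141/134 - 31/74) = -37/4 + 350/(-3647/2479) = -37/4 + 350*(-2479/3647) = -37/4 - 123950/521 = -515077/2084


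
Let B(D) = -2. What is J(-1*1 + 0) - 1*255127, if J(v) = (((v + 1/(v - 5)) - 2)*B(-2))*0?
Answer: -255127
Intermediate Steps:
J(v) = 0 (J(v) = (((v + 1/(v - 5)) - 2)*(-2))*0 = (((v + 1/(-5 + v)) - 2)*(-2))*0 = ((-2 + v + 1/(-5 + v))*(-2))*0 = (4 - 2*v - 2/(-5 + v))*0 = 0)
J(-1*1 + 0) - 1*255127 = 0 - 1*255127 = 0 - 255127 = -255127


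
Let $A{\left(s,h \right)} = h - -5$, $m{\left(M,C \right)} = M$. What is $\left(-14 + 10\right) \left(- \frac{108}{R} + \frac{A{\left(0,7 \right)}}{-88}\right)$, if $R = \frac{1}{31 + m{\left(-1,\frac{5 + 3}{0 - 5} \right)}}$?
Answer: $\frac{142566}{11} \approx 12961.0$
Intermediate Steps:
$A{\left(s,h \right)} = 5 + h$ ($A{\left(s,h \right)} = h + 5 = 5 + h$)
$R = \frac{1}{30}$ ($R = \frac{1}{31 - 1} = \frac{1}{30} \approx 0.033333$)
$\left(-14 + 10\right) \left(- \frac{108}{R} + \frac{A{\left(0,7 \right)}}{-88}\right) = \left(-14 + 10\right) \left(- 108 \frac{1}{\frac{1}{30}} + \frac{5 + 7}{-88}\right) = - 4 \left(\left(-108\right) 30 + 12 \left(- \frac{1}{88}\right)\right) = - 4 \left(-3240 - \frac{3}{22}\right) = \left(-4\right) \left(- \frac{71283}{22}\right) = \frac{142566}{11}$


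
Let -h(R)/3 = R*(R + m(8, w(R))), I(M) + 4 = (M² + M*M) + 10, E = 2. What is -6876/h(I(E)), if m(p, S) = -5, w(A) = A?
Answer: 382/21 ≈ 18.190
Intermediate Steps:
I(M) = 6 + 2*M² (I(M) = -4 + ((M² + M*M) + 10) = -4 + ((M² + M²) + 10) = -4 + (2*M² + 10) = -4 + (10 + 2*M²) = 6 + 2*M²)
h(R) = -3*R*(-5 + R) (h(R) = -3*R*(R - 5) = -3*R*(-5 + R))
-6876/h(I(E)) = -6876*1/(3*(5 - (6 + 2*2²))*(6 + 2*2²)) = -6876*1/(3*(5 - (6 + 2*4))*(6 + 2*4)) = -6876*1/(3*(5 - (6 + 8))*(6 + 8)) = -6876*1/(42*(5 - 1*14)) = -6876*1/(42*(5 - 14)) = -6876/(3*14*(-9)) = -6876/(-378) = -6876*(-1/378) = 382/21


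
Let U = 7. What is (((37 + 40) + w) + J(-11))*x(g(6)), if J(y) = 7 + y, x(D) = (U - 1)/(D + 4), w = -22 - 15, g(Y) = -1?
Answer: 72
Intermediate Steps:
w = -37
x(D) = 6/(4 + D) (x(D) = (7 - 1)/(D + 4) = 6/(4 + D))
(((37 + 40) + w) + J(-11))*x(g(6)) = (((37 + 40) - 37) + (7 - 11))*(6/(4 - 1)) = ((77 - 37) - 4)*(6/3) = (40 - 4)*(6*(⅓)) = 36*2 = 72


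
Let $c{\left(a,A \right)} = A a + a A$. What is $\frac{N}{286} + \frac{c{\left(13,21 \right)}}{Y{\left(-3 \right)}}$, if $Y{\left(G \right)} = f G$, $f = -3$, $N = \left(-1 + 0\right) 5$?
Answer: $\frac{52037}{858} \approx 60.649$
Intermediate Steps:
$N = -5$ ($N = \left(-1\right) 5 = -5$)
$c{\left(a,A \right)} = 2 A a$ ($c{\left(a,A \right)} = A a + A a = 2 A a$)
$Y{\left(G \right)} = - 3 G$
$\frac{N}{286} + \frac{c{\left(13,21 \right)}}{Y{\left(-3 \right)}} = - \frac{5}{286} + \frac{2 \cdot 21 \cdot 13}{\left(-3\right) \left(-3\right)} = \left(-5\right) \frac{1}{286} + \frac{546}{9} = - \frac{5}{286} + 546 \cdot \frac{1}{9} = - \frac{5}{286} + \frac{182}{3} = \frac{52037}{858}$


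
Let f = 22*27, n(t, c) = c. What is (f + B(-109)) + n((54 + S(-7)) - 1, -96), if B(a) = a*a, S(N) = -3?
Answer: 12379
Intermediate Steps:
B(a) = a**2
f = 594
(f + B(-109)) + n((54 + S(-7)) - 1, -96) = (594 + (-109)**2) - 96 = (594 + 11881) - 96 = 12475 - 96 = 12379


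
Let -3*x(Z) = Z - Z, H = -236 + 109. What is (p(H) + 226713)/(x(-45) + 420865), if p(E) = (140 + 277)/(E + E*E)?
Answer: 1209287281/2244893910 ≈ 0.53868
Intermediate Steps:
H = -127
x(Z) = 0 (x(Z) = -(Z - Z)/3 = -⅓*0 = 0)
p(E) = 417/(E + E²)
(p(H) + 226713)/(x(-45) + 420865) = (417/(-127*(1 - 127)) + 226713)/(0 + 420865) = (417*(-1/127)/(-126) + 226713)/420865 = (417*(-1/127)*(-1/126) + 226713)*(1/420865) = (139/5334 + 226713)*(1/420865) = (1209287281/5334)*(1/420865) = 1209287281/2244893910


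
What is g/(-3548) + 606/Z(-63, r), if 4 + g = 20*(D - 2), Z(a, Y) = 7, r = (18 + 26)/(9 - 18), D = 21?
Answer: 536864/6209 ≈ 86.465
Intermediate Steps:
r = -44/9 (r = 44/(-9) = 44*(-1/9) = -44/9 ≈ -4.8889)
g = 376 (g = -4 + 20*(21 - 2) = -4 + 20*19 = -4 + 380 = 376)
g/(-3548) + 606/Z(-63, r) = 376/(-3548) + 606/7 = 376*(-1/3548) + 606*(1/7) = -94/887 + 606/7 = 536864/6209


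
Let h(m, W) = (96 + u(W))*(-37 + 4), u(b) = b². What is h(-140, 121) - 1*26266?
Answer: -512587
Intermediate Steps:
h(m, W) = -3168 - 33*W² (h(m, W) = (96 + W²)*(-37 + 4) = (96 + W²)*(-33) = -3168 - 33*W²)
h(-140, 121) - 1*26266 = (-3168 - 33*121²) - 1*26266 = (-3168 - 33*14641) - 26266 = (-3168 - 483153) - 26266 = -486321 - 26266 = -512587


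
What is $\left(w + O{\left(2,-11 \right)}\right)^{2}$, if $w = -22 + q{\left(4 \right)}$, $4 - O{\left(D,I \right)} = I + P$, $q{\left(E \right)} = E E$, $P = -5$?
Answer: $196$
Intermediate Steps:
$q{\left(E \right)} = E^{2}$
$O{\left(D,I \right)} = 9 - I$ ($O{\left(D,I \right)} = 4 - \left(I - 5\right) = 4 - \left(-5 + I\right) = 9 - I$)
$w = -6$ ($w = -22 + 4^{2} = -22 + 16 = -6$)
$\left(w + O{\left(2,-11 \right)}\right)^{2} = \left(-6 + \left(9 - -11\right)\right)^{2} = \left(-6 + \left(9 + 11\right)\right)^{2} = \left(-6 + 20\right)^{2} = 14^{2} = 196$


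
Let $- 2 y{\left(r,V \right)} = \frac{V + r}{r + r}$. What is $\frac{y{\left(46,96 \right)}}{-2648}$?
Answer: $\frac{71}{243616} \approx 0.00029144$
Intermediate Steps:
$y{\left(r,V \right)} = - \frac{V + r}{4 r}$ ($y{\left(r,V \right)} = - \frac{\left(V + r\right) \frac{1}{r + r}}{2} = - \frac{\left(V + r\right) \frac{1}{2 r}}{2} = - \frac{\frac{1}{2} \frac{1}{r} \left(V + r\right)}{2} = - \frac{V + r}{4 r}$)
$\frac{y{\left(46,96 \right)}}{-2648} = \frac{\frac{1}{4} \cdot \frac{1}{46} \left(\left(-1\right) 96 - 46\right)}{-2648} = \frac{1}{4} \cdot \frac{1}{46} \left(-96 - 46\right) \left(- \frac{1}{2648}\right) = \frac{1}{4} \cdot \frac{1}{46} \left(-142\right) \left(- \frac{1}{2648}\right) = \left(- \frac{71}{92}\right) \left(- \frac{1}{2648}\right) = \frac{71}{243616}$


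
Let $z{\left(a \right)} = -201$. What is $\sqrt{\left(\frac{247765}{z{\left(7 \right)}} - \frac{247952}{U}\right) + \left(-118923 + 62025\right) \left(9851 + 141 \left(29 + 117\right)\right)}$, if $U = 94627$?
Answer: $\frac{i \sqrt{626500487451862182265743}}{19020027} \approx 41615.0 i$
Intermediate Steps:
$\sqrt{\left(\frac{247765}{z{\left(7 \right)}} - \frac{247952}{U}\right) + \left(-118923 + 62025\right) \left(9851 + 141 \left(29 + 117\right)\right)} = \sqrt{\left(\frac{247765}{-201} - \frac{247952}{94627}\right) + \left(-118923 + 62025\right) \left(9851 + 141 \left(29 + 117\right)\right)} = \sqrt{\left(247765 \left(- \frac{1}{201}\right) - \frac{247952}{94627}\right) - 56898 \left(9851 + 141 \cdot 146\right)} = \sqrt{\left(- \frac{247765}{201} - \frac{247952}{94627}\right) - 56898 \left(9851 + 20586\right)} = \sqrt{- \frac{23495097007}{19020027} - 1731804426} = \sqrt{- \frac{32938990436336509}{19020027}} = \frac{i \sqrt{626500487451862182265743}}{19020027}$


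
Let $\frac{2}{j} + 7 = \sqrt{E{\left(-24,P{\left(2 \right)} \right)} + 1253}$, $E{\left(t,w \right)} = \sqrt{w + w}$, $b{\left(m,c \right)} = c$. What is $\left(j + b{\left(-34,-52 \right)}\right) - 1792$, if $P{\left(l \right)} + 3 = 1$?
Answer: $-1844 + \frac{\left(7 + \sqrt{1253 + 2 i}\right) \left(602 - i\right)}{362405} \approx -1843.9 - 7.0063 \cdot 10^{-5} i$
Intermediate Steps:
$P{\left(l \right)} = -2$ ($P{\left(l \right)} = -3 + 1 = -2$)
$E{\left(t,w \right)} = \sqrt{2} \sqrt{w}$ ($E{\left(t,w \right)} = \sqrt{2 w} = \sqrt{2} \sqrt{w}$)
$j = \frac{2}{-7 + \sqrt{1253 + 2 i}}$ ($j = \frac{2}{-7 + \sqrt{\sqrt{2} \sqrt{-2} + 1253}} = \frac{2}{-7 + \sqrt{\sqrt{2} i \sqrt{2} + 1253}} = \frac{2}{-7 + \sqrt{2 i + 1253}} = \frac{2}{-7 + \sqrt{1253 + 2 i}} \approx 0.070428 - 7.0063 \cdot 10^{-5} i$)
$\left(j + b{\left(-34,-52 \right)}\right) - 1792 = \left(\frac{\left(7 + \sqrt{1253 + 2 i}\right) \left(602 - i\right)}{362405} - 52\right) - 1792 = \left(-52 + \frac{\left(7 + \sqrt{1253 + 2 i}\right) \left(602 - i\right)}{362405}\right) - 1792 = -1844 + \frac{\left(7 + \sqrt{1253 + 2 i}\right) \left(602 - i\right)}{362405}$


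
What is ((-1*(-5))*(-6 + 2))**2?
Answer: 400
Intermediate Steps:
((-1*(-5))*(-6 + 2))**2 = (5*(-4))**2 = (-20)**2 = 400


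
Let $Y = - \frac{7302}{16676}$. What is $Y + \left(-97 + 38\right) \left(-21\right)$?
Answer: $\frac{10327131}{8338} \approx 1238.6$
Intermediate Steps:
$Y = - \frac{3651}{8338}$ ($Y = \left(-7302\right) \frac{1}{16676} = - \frac{3651}{8338} \approx -0.43787$)
$Y + \left(-97 + 38\right) \left(-21\right) = - \frac{3651}{8338} + \left(-97 + 38\right) \left(-21\right) = - \frac{3651}{8338} - -1239 = - \frac{3651}{8338} + 1239 = \frac{10327131}{8338}$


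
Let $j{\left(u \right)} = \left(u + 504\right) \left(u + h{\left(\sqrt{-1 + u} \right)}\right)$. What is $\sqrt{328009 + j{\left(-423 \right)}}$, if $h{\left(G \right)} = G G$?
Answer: $\sqrt{259402} \approx 509.32$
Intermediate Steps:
$h{\left(G \right)} = G^{2}$
$j{\left(u \right)} = \left(-1 + 2 u\right) \left(504 + u\right)$ ($j{\left(u \right)} = \left(u + 504\right) \left(u + \left(\sqrt{-1 + u}\right)^{2}\right) = \left(504 + u\right) \left(u + \left(-1 + u\right)\right) = \left(504 + u\right) \left(-1 + 2 u\right) = \left(-1 + 2 u\right) \left(504 + u\right)$)
$\sqrt{328009 + j{\left(-423 \right)}} = \sqrt{328009 + \left(-504 + 2 \left(-423\right)^{2} + 1007 \left(-423\right)\right)} = \sqrt{328009 - 68607} = \sqrt{259402}$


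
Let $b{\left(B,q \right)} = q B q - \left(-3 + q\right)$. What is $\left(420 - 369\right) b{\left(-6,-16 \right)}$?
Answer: $-77367$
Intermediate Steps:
$b{\left(B,q \right)} = 3 - q + B q^{2}$ ($b{\left(B,q \right)} = B q q - \left(-3 + q\right) = B q^{2} - \left(-3 + q\right) = 3 - q + B q^{2}$)
$\left(420 - 369\right) b{\left(-6,-16 \right)} = \left(420 - 369\right) \left(3 - -16 - 6 \left(-16\right)^{2}\right) = 51 \left(3 + 16 - 1536\right) = 51 \left(-1517\right) = -77367$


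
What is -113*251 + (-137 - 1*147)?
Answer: -28647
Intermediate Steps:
-113*251 + (-137 - 1*147) = -28363 + (-137 - 147) = -28363 - 284 = -28647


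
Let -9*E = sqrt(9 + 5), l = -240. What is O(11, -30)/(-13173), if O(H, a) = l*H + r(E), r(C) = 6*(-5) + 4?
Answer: 2666/13173 ≈ 0.20238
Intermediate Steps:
E = -sqrt(14)/9 (E = -sqrt(9 + 5)/9 = -sqrt(14)/9 ≈ -0.41574)
r(C) = -26 (r(C) = -30 + 4 = -26)
O(H, a) = -26 - 240*H (O(H, a) = -240*H - 26 = -26 - 240*H)
O(11, -30)/(-13173) = (-26 - 240*11)/(-13173) = (-26 - 2640)*(-1/13173) = -2666*(-1/13173) = 2666/13173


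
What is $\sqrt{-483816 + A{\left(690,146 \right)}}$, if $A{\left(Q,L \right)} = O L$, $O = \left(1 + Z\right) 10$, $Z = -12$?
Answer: $2 i \sqrt{124969} \approx 707.02 i$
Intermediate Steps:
$O = -110$ ($O = \left(1 - 12\right) 10 = \left(-11\right) 10 = -110$)
$A{\left(Q,L \right)} = - 110 L$
$\sqrt{-483816 + A{\left(690,146 \right)}} = \sqrt{-483816 - 16060} = \sqrt{-499876} = 2 i \sqrt{124969}$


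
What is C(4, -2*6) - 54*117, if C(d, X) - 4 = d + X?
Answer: -6322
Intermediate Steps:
C(d, X) = 4 + X + d (C(d, X) = 4 + (d + X) = 4 + (X + d) = 4 + X + d)
C(4, -2*6) - 54*117 = (4 - 2*6 + 4) - 54*117 = (4 - 12 + 4) - 6318 = -4 - 6318 = -6322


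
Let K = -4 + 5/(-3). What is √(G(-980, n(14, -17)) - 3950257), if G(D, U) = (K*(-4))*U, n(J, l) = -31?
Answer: I*√35558637/3 ≈ 1987.7*I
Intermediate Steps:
K = -17/3 (K = -4 + 5*(-⅓) = -4 - 5/3 = -17/3 ≈ -5.6667)
G(D, U) = 68*U/3 (G(D, U) = (-17/3*(-4))*U = 68*U/3)
√(G(-980, n(14, -17)) - 3950257) = √((68/3)*(-31) - 3950257) = √(-2108/3 - 3950257) = √(-11852879/3) = I*√35558637/3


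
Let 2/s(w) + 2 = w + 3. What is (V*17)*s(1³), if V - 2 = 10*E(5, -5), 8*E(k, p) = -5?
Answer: -289/4 ≈ -72.250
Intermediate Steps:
E(k, p) = -5/8 (E(k, p) = (⅛)*(-5) = -5/8)
s(w) = 2/(1 + w) (s(w) = 2/(-2 + (w + 3)) = 2/(-2 + (3 + w)) = 2/(1 + w))
V = -17/4 (V = 2 + 10*(-5/8) = 2 - 25/4 = -17/4 ≈ -4.2500)
(V*17)*s(1³) = (-17/4*17)*(2/(1 + 1³)) = -289/(2*(1 + 1)) = -289/(2*2) = -289/4*1 = -289/4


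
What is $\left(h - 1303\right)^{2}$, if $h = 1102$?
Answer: $40401$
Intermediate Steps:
$\left(h - 1303\right)^{2} = \left(1102 - 1303\right)^{2} = \left(-201\right)^{2} = 40401$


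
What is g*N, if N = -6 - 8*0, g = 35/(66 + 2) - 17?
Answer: 3363/34 ≈ 98.912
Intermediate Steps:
g = -1121/68 (g = 35/68 - 17 = -1121/68 ≈ -16.485)
N = -6 (N = -6 + 0 = -6)
g*N = -1121/68*(-6) = 3363/34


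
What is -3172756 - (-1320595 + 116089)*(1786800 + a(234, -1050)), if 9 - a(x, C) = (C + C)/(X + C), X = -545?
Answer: 686557351470242/319 ≈ 2.1522e+12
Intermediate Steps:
a(x, C) = 9 - 2*C/(-545 + C) (a(x, C) = 9 - (C + C)/(-545 + C) = 9 - 2*C/(-545 + C))
-3172756 - (-1320595 + 116089)*(1786800 + a(234, -1050)) = -3172756 - (-1320595 + 116089)*(1786800 + (-4905 + 7*(-1050))/(-545 - 1050)) = -3172756 - (-1204506)*(1786800 + (-4905 - 7350)/(-1595)) = -3172756 - (-1204506)*(1786800 - 1/1595*(-12255)) = -3172756 - (-1204506)*(1786800 + 2451/319) = -3172756 - (-1204506)*569991651/319 = -3172756 - 1*(-686558363579406/319) = -3172756 + 686558363579406/319 = 686557351470242/319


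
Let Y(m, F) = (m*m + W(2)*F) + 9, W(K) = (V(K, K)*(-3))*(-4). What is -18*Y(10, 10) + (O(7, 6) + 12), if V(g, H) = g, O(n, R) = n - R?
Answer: -6269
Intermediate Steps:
W(K) = 12*K (W(K) = (K*(-3))*(-4) = -3*K*(-4) = 12*K)
Y(m, F) = 9 + m**2 + 24*F (Y(m, F) = (m*m + (12*2)*F) + 9 = (m**2 + 24*F) + 9 = 9 + m**2 + 24*F)
-18*Y(10, 10) + (O(7, 6) + 12) = -18*(9 + 10**2 + 24*10) + ((7 - 1*6) + 12) = -18*(9 + 100 + 240) + ((7 - 6) + 12) = -18*349 + (1 + 12) = -6282 + 13 = -6269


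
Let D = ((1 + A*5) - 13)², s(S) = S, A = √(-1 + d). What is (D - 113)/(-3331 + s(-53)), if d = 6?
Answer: -13/282 + 5*√5/141 ≈ 0.033194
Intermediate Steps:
A = √5 (A = √(-1 + 6) = √5 ≈ 2.2361)
D = (-12 + 5*√5)² (D = ((1 + √5*5) - 13)² = ((1 + 5*√5) - 13)² = (-12 + 5*√5)² ≈ 0.67184)
(D - 113)/(-3331 + s(-53)) = ((269 - 120*√5) - 113)/(-3331 - 53) = (156 - 120*√5)/(-3384) = (156 - 120*√5)*(-1/3384) = -13/282 + 5*√5/141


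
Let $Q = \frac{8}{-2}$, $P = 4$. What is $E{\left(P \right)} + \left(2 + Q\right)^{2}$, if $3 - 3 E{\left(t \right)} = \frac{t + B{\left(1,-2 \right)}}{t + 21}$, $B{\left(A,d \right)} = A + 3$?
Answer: $\frac{367}{75} \approx 4.8933$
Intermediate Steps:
$B{\left(A,d \right)} = 3 + A$
$Q = -4$ ($Q = 8 \left(- \frac{1}{2}\right) = -4$)
$E{\left(t \right)} = 1 - \frac{4 + t}{3 \left(21 + t\right)}$ ($E{\left(t \right)} = 1 - \frac{\left(t + \left(3 + 1\right)\right) \frac{1}{t + 21}}{3} = 1 - \frac{\left(t + 4\right) \frac{1}{21 + t}}{3} = 1 - \frac{\left(4 + t\right) \frac{1}{21 + t}}{3} = 1 - \frac{\frac{1}{21 + t} \left(4 + t\right)}{3} = 1 - \frac{4 + t}{3 \left(21 + t\right)}$)
$E{\left(P \right)} + \left(2 + Q\right)^{2} = \frac{59 + 2 \cdot 4}{3 \left(21 + 4\right)} + \left(2 - 4\right)^{2} = \frac{59 + 8}{3 \cdot 25} + \left(-2\right)^{2} = \frac{1}{3} \cdot \frac{1}{25} \cdot 67 + 4 = \frac{67}{75} + 4 = \frac{367}{75}$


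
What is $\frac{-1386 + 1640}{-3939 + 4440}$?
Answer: $\frac{254}{501} \approx 0.50699$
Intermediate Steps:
$\frac{-1386 + 1640}{-3939 + 4440} = \frac{254}{501}$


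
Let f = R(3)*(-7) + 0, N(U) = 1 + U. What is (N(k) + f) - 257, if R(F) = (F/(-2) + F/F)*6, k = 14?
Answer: -221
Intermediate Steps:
R(F) = 6 - 3*F (R(F) = (F*(-½) + 1)*6 = (-F/2 + 1)*6 = (1 - F/2)*6 = 6 - 3*F)
f = 21 (f = (6 - 3*3)*(-7) + 0 = (6 - 9)*(-7) + 0 = -3*(-7) + 0 = 21 + 0 = 21)
(N(k) + f) - 257 = ((1 + 14) + 21) - 257 = (15 + 21) - 257 = 36 - 257 = -221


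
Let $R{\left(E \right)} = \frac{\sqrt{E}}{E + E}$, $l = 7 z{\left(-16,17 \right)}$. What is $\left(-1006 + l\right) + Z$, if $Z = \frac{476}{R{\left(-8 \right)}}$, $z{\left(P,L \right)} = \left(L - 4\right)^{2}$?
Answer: $177 + 1904 i \sqrt{2} \approx 177.0 + 2692.7 i$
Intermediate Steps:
$z{\left(P,L \right)} = \left(-4 + L\right)^{2}$
$l = 1183$ ($l = 7 \left(-4 + 17\right)^{2} = 7 \cdot 13^{2} = 7 \cdot 169 = 1183$)
$R{\left(E \right)} = \frac{1}{2 \sqrt{E}}$ ($R{\left(E \right)} = \frac{\sqrt{E}}{2 E} = \frac{1}{2 E} \sqrt{E} = \frac{1}{2 \sqrt{E}}$)
$Z = 1904 i \sqrt{2}$ ($Z = \frac{476}{\frac{1}{2} \frac{1}{\sqrt{-8}}} = \frac{476}{\frac{1}{2} \left(- \frac{i \sqrt{2}}{4}\right)} = \frac{476}{\left(- \frac{1}{8}\right) i \sqrt{2}} = 476 \cdot 4 i \sqrt{2} = 1904 i \sqrt{2} \approx 2692.7 i$)
$\left(-1006 + l\right) + Z = \left(-1006 + 1183\right) + 1904 i \sqrt{2} = 177 + 1904 i \sqrt{2}$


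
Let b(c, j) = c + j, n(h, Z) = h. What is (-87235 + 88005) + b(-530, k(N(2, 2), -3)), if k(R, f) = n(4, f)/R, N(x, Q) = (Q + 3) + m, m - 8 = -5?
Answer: 481/2 ≈ 240.50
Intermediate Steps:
m = 3 (m = 8 - 5 = 3)
N(x, Q) = 6 + Q (N(x, Q) = (Q + 3) + 3 = (3 + Q) + 3 = 6 + Q)
k(R, f) = 4/R
(-87235 + 88005) + b(-530, k(N(2, 2), -3)) = (-87235 + 88005) + (-530 + 4/(6 + 2)) = 770 + (-530 + 4/8) = 770 + (-530 + 4*(⅛)) = 770 + (-530 + ½) = 770 - 1059/2 = 481/2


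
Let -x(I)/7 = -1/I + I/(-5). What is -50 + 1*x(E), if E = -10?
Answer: -647/10 ≈ -64.700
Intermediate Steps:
x(I) = 7/I + 7*I/5 (x(I) = -7*(-1/I + I/(-5)) = -7*(-1/I + I*(-⅕)) = -7*(-1/I - I/5) = 7/I + 7*I/5)
-50 + 1*x(E) = -50 + 1*(7/(-10) + (7/5)*(-10)) = -50 + 1*(7*(-⅒) - 14) = -50 + 1*(-7/10 - 14) = -50 + 1*(-147/10) = -50 - 147/10 = -647/10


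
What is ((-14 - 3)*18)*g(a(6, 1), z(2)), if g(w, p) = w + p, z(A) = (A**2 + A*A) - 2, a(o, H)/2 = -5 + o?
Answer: -2448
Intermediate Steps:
a(o, H) = -10 + 2*o (a(o, H) = 2*(-5 + o) = -10 + 2*o)
z(A) = -2 + 2*A**2 (z(A) = (A**2 + A**2) - 2 = 2*A**2 - 2 = -2 + 2*A**2)
g(w, p) = p + w
((-14 - 3)*18)*g(a(6, 1), z(2)) = ((-14 - 3)*18)*((-2 + 2*2**2) + (-10 + 2*6)) = (-17*18)*((-2 + 2*4) + (-10 + 12)) = -306*((-2 + 8) + 2) = -306*(6 + 2) = -306*8 = -2448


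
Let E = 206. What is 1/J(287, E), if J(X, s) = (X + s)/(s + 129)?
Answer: 335/493 ≈ 0.67951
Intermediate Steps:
J(X, s) = (X + s)/(129 + s)
1/J(287, E) = 1/((287 + 206)/(129 + 206)) = 1/(493/335) = 335/493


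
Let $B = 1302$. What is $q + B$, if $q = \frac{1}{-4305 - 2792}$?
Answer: $\frac{9240293}{7097} \approx 1302.0$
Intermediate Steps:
$q = - \frac{1}{7097}$ ($q = \frac{1}{-4305 - 2792} = \frac{1}{-7097} = - \frac{1}{7097} \approx -0.0001409$)
$q + B = - \frac{1}{7097} + 1302 = \frac{9240293}{7097}$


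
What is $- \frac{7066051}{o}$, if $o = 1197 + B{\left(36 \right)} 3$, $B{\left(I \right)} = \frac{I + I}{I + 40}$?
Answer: $- \frac{134254969}{22797} \approx -5889.1$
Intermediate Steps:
$B{\left(I \right)} = \frac{2 I}{40 + I}$
$o = \frac{22797}{19}$ ($o = 1197 + 2 \cdot 36 \frac{1}{40 + 36} \cdot 3 = 1197 + 2 \cdot 36 \cdot \frac{1}{76} \cdot 3 = 1197 + \frac{18}{19} \cdot 3 = 1197 + \frac{54}{19} = \frac{22797}{19} \approx 1199.8$)
$- \frac{7066051}{o} = - \frac{7066051}{\frac{22797}{19}} = \left(-7066051\right) \frac{19}{22797} = - \frac{134254969}{22797}$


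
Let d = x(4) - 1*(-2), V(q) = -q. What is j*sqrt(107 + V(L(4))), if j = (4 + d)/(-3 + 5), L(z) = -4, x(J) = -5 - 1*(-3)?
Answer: 2*sqrt(111) ≈ 21.071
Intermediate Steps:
x(J) = -2 (x(J) = -5 + 3 = -2)
d = 0 (d = -2 - 1*(-2) = -2 + 2 = 0)
j = 2 (j = (4 + 0)/(-3 + 5) = 4/2 = 4*(1/2) = 2)
j*sqrt(107 + V(L(4))) = 2*sqrt(107 - 1*(-4)) = 2*sqrt(107 + 4) = 2*sqrt(111)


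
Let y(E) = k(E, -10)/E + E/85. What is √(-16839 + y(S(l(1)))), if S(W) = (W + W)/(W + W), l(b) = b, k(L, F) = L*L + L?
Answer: 6*I*√3379090/85 ≈ 129.76*I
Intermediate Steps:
k(L, F) = L + L² (k(L, F) = L² + L = L + L²)
S(W) = 1 (S(W) = (2*W)/((2*W)) = (2*W)*(1/(2*W)) = 1)
y(E) = 1 + 86*E/85 (y(E) = (E*(1 + E))/E + E/85 = (1 + E) + E*(1/85) = (1 + E) + E/85 = 1 + 86*E/85)
√(-16839 + y(S(l(1)))) = √(-16839 + (1 + (86/85)*1)) = √(-16839 + (1 + 86/85)) = √(-16839 + 171/85) = √(-1431144/85) = 6*I*√3379090/85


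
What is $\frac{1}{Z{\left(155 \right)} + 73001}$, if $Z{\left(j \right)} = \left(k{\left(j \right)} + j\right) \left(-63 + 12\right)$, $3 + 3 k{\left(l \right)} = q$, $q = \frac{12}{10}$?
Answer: $\frac{5}{325633} \approx 1.5355 \cdot 10^{-5}$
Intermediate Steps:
$q = \frac{6}{5}$ ($q = 12 \cdot \frac{1}{10} = \frac{6}{5} \approx 1.2$)
$k{\left(l \right)} = - \frac{3}{5}$ ($k{\left(l \right)} = -1 + \frac{1}{3} \cdot \frac{6}{5} = -1 + \frac{2}{5} = - \frac{3}{5}$)
$Z{\left(j \right)} = \frac{153}{5} - 51 j$ ($Z{\left(j \right)} = \left(- \frac{3}{5} + j\right) \left(-63 + 12\right) = \left(- \frac{3}{5} + j\right) \left(-51\right) = \frac{153}{5} - 51 j$)
$\frac{1}{Z{\left(155 \right)} + 73001} = \frac{1}{\left(\frac{153}{5} - 7905\right) + 73001} = \frac{1}{- \frac{39372}{5} + 73001} = \frac{1}{\frac{325633}{5}} = \frac{5}{325633}$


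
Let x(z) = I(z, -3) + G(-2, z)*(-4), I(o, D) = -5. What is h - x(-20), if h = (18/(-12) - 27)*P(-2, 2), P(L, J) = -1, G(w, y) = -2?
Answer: 51/2 ≈ 25.500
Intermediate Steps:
h = 57/2 (h = (18/(-12) - 27)*(-1) = (18*(-1/12) - 27)*(-1) = (-3/2 - 27)*(-1) = -57/2*(-1) = 57/2 ≈ 28.500)
x(z) = 3 (x(z) = -5 - 2*(-4) = -5 + 8 = 3)
h - x(-20) = 57/2 - 1*3 = 57/2 - 3 = 51/2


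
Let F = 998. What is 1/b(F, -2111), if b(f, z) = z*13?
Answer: -1/27443 ≈ -3.6439e-5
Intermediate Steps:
b(f, z) = 13*z
1/b(F, -2111) = 1/(13*(-2111)) = 1/(-27443) = -1/27443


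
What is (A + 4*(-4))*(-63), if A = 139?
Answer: -7749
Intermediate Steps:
(A + 4*(-4))*(-63) = (139 + 4*(-4))*(-63) = (139 - 16)*(-63) = 123*(-63) = -7749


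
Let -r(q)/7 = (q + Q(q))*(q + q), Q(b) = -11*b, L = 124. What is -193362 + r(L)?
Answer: 1959278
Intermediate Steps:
r(q) = 140*q² (r(q) = -7*(q - 11*q)*(q + q) = -7*(-10*q)*2*q = -(-140)*q² = 140*q²)
-193362 + r(L) = -193362 + 140*124² = -193362 + 140*15376 = -193362 + 2152640 = 1959278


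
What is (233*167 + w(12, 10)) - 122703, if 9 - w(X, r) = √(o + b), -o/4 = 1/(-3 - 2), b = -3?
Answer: -83783 - I*√55/5 ≈ -83783.0 - 1.4832*I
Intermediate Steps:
o = ⅘ (o = -4/(-3 - 2) = -4/(-5) = -4*(-⅕) = ⅘ ≈ 0.80000)
w(X, r) = 9 - I*√55/5 (w(X, r) = 9 - √(⅘ - 3) = 9 - √(-11/5) = 9 - I*√55/5)
(233*167 + w(12, 10)) - 122703 = (233*167 + (9 - I*√55/5)) - 122703 = (38911 + (9 - I*√55/5)) - 122703 = (38920 - I*√55/5) - 122703 = -83783 - I*√55/5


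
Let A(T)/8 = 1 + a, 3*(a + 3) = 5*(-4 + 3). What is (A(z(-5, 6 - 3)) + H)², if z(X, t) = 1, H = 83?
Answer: 25921/9 ≈ 2880.1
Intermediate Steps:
a = -14/3 (a = -3 + (5*(-4 + 3))/3 = -3 + (5*(-1))/3 = -3 + (⅓)*(-5) = -3 - 5/3 = -14/3 ≈ -4.6667)
A(T) = -88/3 (A(T) = 8*(1 - 14/3) = 8*(-11/3) = -88/3)
(A(z(-5, 6 - 3)) + H)² = (-88/3 + 83)² = (161/3)² = 25921/9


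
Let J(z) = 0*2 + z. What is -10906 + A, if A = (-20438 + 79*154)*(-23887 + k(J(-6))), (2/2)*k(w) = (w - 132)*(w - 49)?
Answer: 134797878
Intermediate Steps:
J(z) = z (J(z) = 0 + z = z)
k(w) = (-132 + w)*(-49 + w) (k(w) = (w - 132)*(w - 49) = (-132 + w)*(-49 + w))
A = 134808784 (A = (-20438 + 79*154)*(-23887 + (6468 + (-6)² - 181*(-6))) = (-20438 + 12166)*(-23887 + (6468 + 36 + 1086)) = -8272*(-23887 + 7590) = -8272*(-16297) = 134808784)
-10906 + A = -10906 + 134808784 = 134797878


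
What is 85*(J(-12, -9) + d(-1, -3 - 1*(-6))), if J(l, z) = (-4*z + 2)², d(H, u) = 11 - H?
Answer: 123760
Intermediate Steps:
J(l, z) = (2 - 4*z)²
85*(J(-12, -9) + d(-1, -3 - 1*(-6))) = 85*(4*(-1 + 2*(-9))² + (11 - 1*(-1))) = 85*(4*(-1 - 18)² + (11 + 1)) = 85*(4*(-19)² + 12) = 85*(4*361 + 12) = 85*(1444 + 12) = 85*1456 = 123760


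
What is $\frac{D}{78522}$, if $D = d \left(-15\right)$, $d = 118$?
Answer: $- \frac{295}{13087} \approx -0.022541$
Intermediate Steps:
$D = -1770$ ($D = 118 \left(-15\right) = -1770$)
$\frac{D}{78522} = - \frac{1770}{78522} = \left(-1770\right) \frac{1}{78522} = - \frac{295}{13087}$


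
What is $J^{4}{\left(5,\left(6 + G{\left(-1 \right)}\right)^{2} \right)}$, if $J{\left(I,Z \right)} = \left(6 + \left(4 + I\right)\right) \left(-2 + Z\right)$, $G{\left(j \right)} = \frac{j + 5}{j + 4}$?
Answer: $\frac{29472955210000}{81} \approx 3.6386 \cdot 10^{11}$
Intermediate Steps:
$G{\left(j \right)} = \frac{5 + j}{4 + j}$
$J{\left(I,Z \right)} = \left(-2 + Z\right) \left(10 + I\right)$ ($J{\left(I,Z \right)} = \left(10 + I\right) \left(-2 + Z\right) = \left(-2 + Z\right) \left(10 + I\right)$)
$J^{4}{\left(5,\left(6 + G{\left(-1 \right)}\right)^{2} \right)} = \left(-20 - 10 + 10 \left(6 + \frac{5 - 1}{4 - 1}\right)^{2} + 5 \left(6 + \frac{5 - 1}{4 - 1}\right)^{2}\right)^{4} = \left(-20 - 10 + 10 \left(6 + \frac{1}{3} \cdot 4\right)^{2} + 5 \left(6 + \frac{1}{3} \cdot 4\right)^{2}\right)^{4} = \left(-20 - 10 + 10 \left(6 + \frac{4}{3}\right)^{2} + 5 \left(6 + \frac{4}{3}\right)^{2}\right)^{4} = \left(-20 - 10 + 10 \left(\frac{22}{3}\right)^{2} + 5 \left(\frac{22}{3}\right)^{2}\right)^{4} = \left(-20 - 10 + 10 \cdot \frac{484}{9} + 5 \cdot \frac{484}{9}\right)^{4} = \left(-20 - 10 + \frac{4840}{9} + \frac{2420}{9}\right)^{4} = \left(\frac{2330}{3}\right)^{4} = \frac{29472955210000}{81}$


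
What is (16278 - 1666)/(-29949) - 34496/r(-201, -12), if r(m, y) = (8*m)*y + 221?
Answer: -1318303108/584514633 ≈ -2.2554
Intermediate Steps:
r(m, y) = 221 + 8*m*y (r(m, y) = 8*m*y + 221 = 221 + 8*m*y)
(16278 - 1666)/(-29949) - 34496/r(-201, -12) = (16278 - 1666)/(-29949) - 34496/(221 + 8*(-201)*(-12)) = 14612*(-1/29949) - 34496/(221 + 19296) = -14612/29949 - 34496/19517 = -1318303108/584514633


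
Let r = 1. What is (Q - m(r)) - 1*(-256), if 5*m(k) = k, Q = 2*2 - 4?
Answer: 1279/5 ≈ 255.80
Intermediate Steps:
Q = 0 (Q = 4 - 4 = 0)
m(k) = k/5
(Q - m(r)) - 1*(-256) = (0 - 1/5) - 1*(-256) = (0 - 1*⅕) + 256 = (0 - ⅕) + 256 = -⅕ + 256 = 1279/5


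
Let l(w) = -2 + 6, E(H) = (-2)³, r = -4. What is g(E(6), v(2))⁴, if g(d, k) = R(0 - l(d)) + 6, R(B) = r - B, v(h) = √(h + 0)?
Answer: 1296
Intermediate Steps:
E(H) = -8
l(w) = 4
v(h) = √h
R(B) = -4 - B
g(d, k) = 6 (g(d, k) = (-4 - (0 - 1*4)) + 6 = (-4 - (0 - 4)) + 6 = (-4 - 1*(-4)) + 6 = (-4 + 4) + 6 = 0 + 6 = 6)
g(E(6), v(2))⁴ = 6⁴ = 1296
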